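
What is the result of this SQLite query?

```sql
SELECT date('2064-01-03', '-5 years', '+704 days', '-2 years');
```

2058-12-07

Adding -5 years to 2064-01-03 gives 2059-01-03.
Applying '+704 days' to 2059-01-03: counting 704 days forward gives 2060-12-07.
Adding -2 years to 2060-12-07 gives 2058-12-07.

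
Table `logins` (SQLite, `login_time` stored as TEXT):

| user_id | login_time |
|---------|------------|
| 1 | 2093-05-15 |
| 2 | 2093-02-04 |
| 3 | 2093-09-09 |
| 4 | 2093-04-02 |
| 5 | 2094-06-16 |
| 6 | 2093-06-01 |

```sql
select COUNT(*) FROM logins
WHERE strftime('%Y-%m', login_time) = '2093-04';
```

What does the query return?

Rows with year-month 2093-04: 2093-04-02 → 1.

1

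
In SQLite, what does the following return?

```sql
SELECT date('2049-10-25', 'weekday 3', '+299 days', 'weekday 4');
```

2050-08-25

`weekday 3` advances to the next Wednesday; 2049-10-25 is a Monday, so it moves forward to 2049-10-27.
Applying '+299 days' to 2049-10-27: counting 299 days forward gives 2050-08-22.
`weekday 4` advances to the next Thursday; 2050-08-22 is a Monday, so it moves forward to 2050-08-25.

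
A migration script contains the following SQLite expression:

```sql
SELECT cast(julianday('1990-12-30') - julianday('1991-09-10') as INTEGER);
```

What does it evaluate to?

-254

1 day remains in December 1990 after the 30th (31 − 30).
Full months from January 1991 through August 1991 contribute their day counts.
Then 10 days into September 1991.
Total: 1 + 31 + 28 + 31 + 30 + 31 + 30 + 31 + 31 + 10 = 254.
The subtraction is earlier − later, so the result is −254 → -254.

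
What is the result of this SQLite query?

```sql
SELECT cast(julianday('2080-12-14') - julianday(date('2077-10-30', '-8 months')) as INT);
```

1383

Adding -8 months to 2077-10-30 targets 2077-02-30. February 2077 has only 28 days, so SQLite normalizes the 2-day overflow forward to 2077-03-02.
29 days remain in March 2077 after the 2nd (31 − 2).
Full months from April 2077 through November 2080 contribute their day counts.
Then 14 days into December 2080.
Total: 29 + 30 + 31 + 30 + 31 + 31 + 30 + 31 + 30 + 31 + 31 + 28 + 31 + 30 + 31 + 30 + 31 + 31 + 30 + 31 + 30 + 31 + 31 + 28 + 31 + 30 + 31 + 30 + 31 + 31 + 30 + 31 + 30 + 31 + 31 + 29 + 31 + 30 + 31 + 30 + 31 + 31 + 30 + 31 + 30 + 14 = 1383.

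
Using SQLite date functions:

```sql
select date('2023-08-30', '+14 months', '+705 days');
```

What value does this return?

Adding +14 months to 2023-08-30 gives 2024-10-30.
Applying '+705 days' to 2024-10-30: counting 705 days forward gives 2026-10-05.

2026-10-05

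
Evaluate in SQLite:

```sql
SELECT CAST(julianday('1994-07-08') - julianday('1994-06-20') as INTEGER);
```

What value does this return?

18

10 days remain in June 1994 after the 20th (30 − 20).
Then 8 days into July 1994.
Total: 10 + 8 = 18.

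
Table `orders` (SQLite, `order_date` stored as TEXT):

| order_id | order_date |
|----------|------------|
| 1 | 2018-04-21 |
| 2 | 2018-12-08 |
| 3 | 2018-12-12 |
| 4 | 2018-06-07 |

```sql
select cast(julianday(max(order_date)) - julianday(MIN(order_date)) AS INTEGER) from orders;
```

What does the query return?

MIN = 2018-04-21, MAX = 2018-12-12.
9 days remain in April 2018 after the 21st (30 − 21).
Full months from May 2018 through November 2018 contribute their day counts.
Then 12 days into December 2018.
Total: 9 + 31 + 30 + 31 + 31 + 30 + 31 + 30 + 12 = 235.

235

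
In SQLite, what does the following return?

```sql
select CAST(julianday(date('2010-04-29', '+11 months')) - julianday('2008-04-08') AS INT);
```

1085

Adding +11 months to 2010-04-29 gives 2011-03-29.
22 days remain in April 2008 after the 8th (30 − 8).
Full months from May 2008 through February 2011 contribute their day counts.
Then 29 days into March 2011.
Total: 22 + 31 + 30 + 31 + 31 + 30 + 31 + 30 + 31 + 31 + 28 + 31 + 30 + 31 + 30 + 31 + 31 + 30 + 31 + 30 + 31 + 31 + 28 + 31 + 30 + 31 + 30 + 31 + 31 + 30 + 31 + 30 + 31 + 31 + 28 + 29 = 1085.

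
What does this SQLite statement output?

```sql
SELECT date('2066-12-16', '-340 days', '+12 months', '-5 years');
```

2062-01-10

Applying '-340 days' to 2066-12-16: counting 340 days back gives 2066-01-10.
Adding +12 months to 2066-01-10 gives 2067-01-10.
Adding -5 years to 2067-01-10 gives 2062-01-10.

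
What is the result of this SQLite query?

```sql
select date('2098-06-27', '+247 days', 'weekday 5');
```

Applying '+247 days' to 2098-06-27: counting 247 days forward gives 2099-03-01.
`weekday 5` advances to the next Friday; 2099-03-01 is a Sunday, so it moves forward to 2099-03-06.

2099-03-06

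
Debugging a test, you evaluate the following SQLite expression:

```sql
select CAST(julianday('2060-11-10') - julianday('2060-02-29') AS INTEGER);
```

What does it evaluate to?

255

0 days remain in February 2060 after the 29th (29 − 29).
Full months from March 2060 through October 2060 contribute their day counts.
Then 10 days into November 2060.
Total: 0 + 31 + 30 + 31 + 30 + 31 + 31 + 30 + 31 + 10 = 255.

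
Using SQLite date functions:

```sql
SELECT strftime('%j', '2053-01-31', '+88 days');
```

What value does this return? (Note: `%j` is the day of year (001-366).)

First apply '+88 days': 2053-01-31 → 2053-04-29.
Day-of-year for 2053-04-29: days since 2053-01-01 inclusive = 119, zero-padded to 119.

119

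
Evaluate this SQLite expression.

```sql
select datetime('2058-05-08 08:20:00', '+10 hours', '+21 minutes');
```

2058-05-08 18:41:00

+10 hours from 2058-05-08 08:20:00 is 2058-05-08 18:20:00.
+21 minutes from 2058-05-08 18:20:00 is 2058-05-08 18:41:00.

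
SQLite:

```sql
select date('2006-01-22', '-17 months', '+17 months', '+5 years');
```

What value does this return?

Adding -17 months to 2006-01-22 gives 2004-08-22.
Adding +17 months to 2004-08-22 gives 2006-01-22.
Adding +5 years to 2006-01-22 gives 2011-01-22.

2011-01-22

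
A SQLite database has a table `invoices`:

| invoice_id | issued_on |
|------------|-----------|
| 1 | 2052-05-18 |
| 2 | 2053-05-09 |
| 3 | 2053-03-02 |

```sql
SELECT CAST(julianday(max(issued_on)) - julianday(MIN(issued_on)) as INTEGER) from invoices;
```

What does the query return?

356

MIN = 2052-05-18, MAX = 2053-05-09.
13 days remain in May 2052 after the 18th (31 − 18).
Full months from June 2052 through April 2053 contribute their day counts.
Then 9 days into May 2053.
Total: 13 + 30 + 31 + 31 + 30 + 31 + 30 + 31 + 31 + 28 + 31 + 30 + 9 = 356.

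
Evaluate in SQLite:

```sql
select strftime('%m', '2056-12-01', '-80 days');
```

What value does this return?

09

First apply '-80 days': 2056-12-01 → 2056-09-12.
`%m` extracts the 2-digit month (01-12): 09.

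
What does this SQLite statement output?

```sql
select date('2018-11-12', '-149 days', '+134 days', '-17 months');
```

2017-05-28

Applying '-149 days' to 2018-11-12: counting 149 days back gives 2018-06-16.
Applying '+134 days' to 2018-06-16: counting 134 days forward gives 2018-10-28.
Adding -17 months to 2018-10-28 gives 2017-05-28.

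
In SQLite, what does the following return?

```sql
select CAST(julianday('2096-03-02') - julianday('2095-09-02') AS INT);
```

182

28 days remain in September 2095 after the 2nd (30 − 2).
October 2095: 31 days.
November 2095: 30 days.
December 2095: 31 days.
January 2096: 31 days.
February 2096: 29 days (leap year).
Then 2 days into March 2096.
Total: 28 + 31 + 30 + 31 + 31 + 29 + 2 = 182.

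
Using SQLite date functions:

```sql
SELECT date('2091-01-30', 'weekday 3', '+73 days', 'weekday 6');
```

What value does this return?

`weekday 3` advances to the next Wednesday; 2091-01-30 is a Tuesday, so it moves forward to 2091-01-31.
Applying '+73 days' to 2091-01-31: counting 73 days forward gives 2091-04-14.
`weekday 6` advances to the next Saturday; 2091-04-14 is already a Saturday, so it stays at 2091-04-14.

2091-04-14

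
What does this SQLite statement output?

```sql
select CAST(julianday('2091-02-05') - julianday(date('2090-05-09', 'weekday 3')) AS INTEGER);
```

271

`weekday 3` advances to the next Wednesday; 2090-05-09 is a Tuesday, so it moves forward to 2090-05-10.
21 days remain in May 2090 after the 10th (31 − 10).
Full months from June 2090 through January 2091 contribute their day counts.
Then 5 days into February 2091.
Total: 21 + 30 + 31 + 31 + 30 + 31 + 30 + 31 + 31 + 5 = 271.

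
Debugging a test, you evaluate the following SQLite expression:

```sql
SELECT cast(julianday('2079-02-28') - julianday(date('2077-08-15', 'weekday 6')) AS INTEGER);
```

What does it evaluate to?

556

`weekday 6` advances to the next Saturday; 2077-08-15 is a Sunday, so it moves forward to 2077-08-21.
10 days remain in August 2077 after the 21st (31 − 21).
Full months from September 2077 through January 2079 contribute their day counts.
Then 28 days into February 2079.
Total: 10 + 30 + 31 + 30 + 31 + 31 + 28 + 31 + 30 + 31 + 30 + 31 + 31 + 30 + 31 + 30 + 31 + 31 + 28 = 556.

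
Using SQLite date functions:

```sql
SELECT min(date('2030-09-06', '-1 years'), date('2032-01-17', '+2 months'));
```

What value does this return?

2029-09-06

date('2030-09-06', '-1 years') → 2029-09-06.
date('2032-01-17', '+2 months') → 2032-03-17.
Earlier of the two is 2029-09-06.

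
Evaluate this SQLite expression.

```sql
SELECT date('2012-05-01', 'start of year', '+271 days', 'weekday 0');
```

`start of year` rewinds 2012-05-01 to 2012-01-01.
Applying '+271 days' to 2012-01-01: counting 271 days forward gives 2012-09-28.
`weekday 0` advances to the next Sunday; 2012-09-28 is a Friday, so it moves forward to 2012-09-30.

2012-09-30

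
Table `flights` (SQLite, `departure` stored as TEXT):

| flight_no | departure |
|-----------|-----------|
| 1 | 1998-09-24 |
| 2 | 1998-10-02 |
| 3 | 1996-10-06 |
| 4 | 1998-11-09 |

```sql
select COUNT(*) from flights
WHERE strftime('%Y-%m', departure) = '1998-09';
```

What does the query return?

Rows with year-month 1998-09: 1998-09-24 → 1.

1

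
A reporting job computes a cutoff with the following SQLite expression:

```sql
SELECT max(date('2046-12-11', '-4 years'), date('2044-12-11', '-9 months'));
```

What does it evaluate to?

2044-03-11

date('2046-12-11', '-4 years') → 2042-12-11.
date('2044-12-11', '-9 months') → 2044-03-11.
Later of the two is 2044-03-11.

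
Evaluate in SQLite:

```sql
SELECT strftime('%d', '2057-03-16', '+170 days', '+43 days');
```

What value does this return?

First apply '+170 days', '+43 days': 2057-03-16 → 2057-10-15.
`%d` extracts the 2-digit day of month: 15.

15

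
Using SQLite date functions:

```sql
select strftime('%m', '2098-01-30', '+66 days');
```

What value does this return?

First apply '+66 days': 2098-01-30 → 2098-04-06.
`%m` extracts the 2-digit month (01-12): 04.

04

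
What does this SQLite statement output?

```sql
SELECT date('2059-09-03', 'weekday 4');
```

2059-09-04

`weekday 4` advances to the next Thursday; 2059-09-03 is a Wednesday, so it moves forward to 2059-09-04.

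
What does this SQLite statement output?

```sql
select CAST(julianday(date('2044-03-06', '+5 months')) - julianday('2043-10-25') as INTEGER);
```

286

Adding +5 months to 2044-03-06 gives 2044-08-06.
6 days remain in October 2043 after the 25th (31 − 25).
Full months from November 2043 through July 2044 contribute their day counts.
Then 6 days into August 2044.
Total: 6 + 30 + 31 + 31 + 29 + 31 + 30 + 31 + 30 + 31 + 6 = 286.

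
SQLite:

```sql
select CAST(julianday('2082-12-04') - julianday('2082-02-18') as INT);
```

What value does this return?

289

10 days remain in February 2082 after the 18th (28 − 18).
Full months from March 2082 through November 2082 contribute their day counts.
Then 4 days into December 2082.
Total: 10 + 31 + 30 + 31 + 30 + 31 + 31 + 30 + 31 + 30 + 4 = 289.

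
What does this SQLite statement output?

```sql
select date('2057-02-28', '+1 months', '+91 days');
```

Adding +1 month to 2057-02-28 gives 2057-03-28.
Applying '+91 days' to 2057-03-28: counting 91 days forward gives 2057-06-27.

2057-06-27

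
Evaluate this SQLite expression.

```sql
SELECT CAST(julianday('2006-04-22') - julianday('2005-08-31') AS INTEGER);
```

0 days remain in August 2005 after the 31st (31 − 31).
Full months from September 2005 through March 2006 contribute their day counts.
Then 22 days into April 2006.
Total: 0 + 30 + 31 + 30 + 31 + 31 + 28 + 31 + 22 = 234.

234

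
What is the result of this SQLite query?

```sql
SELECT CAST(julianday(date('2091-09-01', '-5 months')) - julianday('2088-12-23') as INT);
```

Adding -5 months to 2091-09-01 gives 2091-04-01.
8 days remain in December 2088 after the 23rd (31 − 23).
Full months from January 2089 through March 2091 contribute their day counts.
Then 1 day into April 2091.
Total: 8 + 31 + 28 + 31 + 30 + 31 + 30 + 31 + 31 + 30 + 31 + 30 + 31 + 31 + 28 + 31 + 30 + 31 + 30 + 31 + 31 + 30 + 31 + 30 + 31 + 31 + 28 + 31 + 1 = 829.

829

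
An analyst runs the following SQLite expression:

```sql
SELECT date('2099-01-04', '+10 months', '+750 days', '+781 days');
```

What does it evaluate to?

Adding +10 months to 2099-01-04 gives 2099-11-04.
Applying '+750 days' to 2099-11-04: counting 750 days forward gives 2101-11-24.
Applying '+781 days' to 2101-11-24: counting 781 days forward gives 2104-01-14.

2104-01-14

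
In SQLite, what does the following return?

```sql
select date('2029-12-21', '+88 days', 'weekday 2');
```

2030-03-19

Applying '+88 days' to 2029-12-21: counting 88 days forward gives 2030-03-19.
`weekday 2` advances to the next Tuesday; 2030-03-19 is already a Tuesday, so it stays at 2030-03-19.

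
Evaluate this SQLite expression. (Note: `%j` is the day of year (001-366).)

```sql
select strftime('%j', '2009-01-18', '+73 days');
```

First apply '+73 days': 2009-01-18 → 2009-04-01.
Day-of-year for 2009-04-01: days since 2009-01-01 inclusive = 91, zero-padded to 091.

091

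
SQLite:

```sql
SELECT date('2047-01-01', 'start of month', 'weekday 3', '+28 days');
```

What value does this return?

2047-01-30

`start of month` rewinds 2047-01-01 to 2047-01-01.
`weekday 3` advances to the next Wednesday; 2047-01-01 is a Tuesday, so it moves forward to 2047-01-02.
Advancing 28 more days within January lands on 2047-01-30.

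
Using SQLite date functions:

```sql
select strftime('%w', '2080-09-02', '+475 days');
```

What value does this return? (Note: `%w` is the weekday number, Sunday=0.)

0

First apply '+475 days': 2080-09-02 → 2081-12-21.
2081-12-21 is a Sunday; with Sunday=0 that is 0.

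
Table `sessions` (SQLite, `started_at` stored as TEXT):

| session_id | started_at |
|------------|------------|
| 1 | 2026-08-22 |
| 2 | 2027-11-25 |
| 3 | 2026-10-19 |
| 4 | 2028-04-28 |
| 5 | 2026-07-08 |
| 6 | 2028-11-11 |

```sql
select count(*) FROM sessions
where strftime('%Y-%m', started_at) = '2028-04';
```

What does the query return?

1

Rows with year-month 2028-04: 2028-04-28 → 1.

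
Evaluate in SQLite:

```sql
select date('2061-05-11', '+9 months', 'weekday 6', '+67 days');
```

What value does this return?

2062-04-19

Adding +9 months to 2061-05-11 gives 2062-02-11.
`weekday 6` advances to the next Saturday; 2062-02-11 is already a Saturday, so it stays at 2062-02-11.
Applying '+67 days' to 2062-02-11: counting 67 days forward gives 2062-04-19.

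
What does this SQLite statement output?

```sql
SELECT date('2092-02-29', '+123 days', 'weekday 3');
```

Applying '+123 days' to 2092-02-29: counting 123 days forward gives 2092-07-01.
`weekday 3` advances to the next Wednesday; 2092-07-01 is a Tuesday, so it moves forward to 2092-07-02.

2092-07-02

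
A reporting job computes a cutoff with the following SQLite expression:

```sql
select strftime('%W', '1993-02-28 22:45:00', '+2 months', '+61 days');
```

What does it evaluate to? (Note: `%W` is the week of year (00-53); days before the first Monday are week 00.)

26

First apply '+2 months', '+61 days': 1993-02-28 22:45:00 → 1993-06-28 22:45:00.
1993-06-28 is a Monday. SQLite's %W counts Mondays since the year started; the result is 26.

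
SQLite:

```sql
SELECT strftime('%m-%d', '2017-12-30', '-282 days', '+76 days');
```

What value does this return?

06-07

First apply '-282 days', '+76 days': 2017-12-30 → 2017-06-07.
`%m-%d` extracts the month-day: 06-07.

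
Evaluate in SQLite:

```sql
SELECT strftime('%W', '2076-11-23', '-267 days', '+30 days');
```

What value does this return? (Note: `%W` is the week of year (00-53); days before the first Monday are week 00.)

13

First apply '-267 days', '+30 days': 2076-11-23 → 2076-03-31.
2076-03-31 is a Tuesday. SQLite's %W counts Mondays since the year started; the result is 13.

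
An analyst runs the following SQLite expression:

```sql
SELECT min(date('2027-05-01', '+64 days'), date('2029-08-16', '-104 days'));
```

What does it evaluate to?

date('2027-05-01', '+64 days') → 2027-07-04.
date('2029-08-16', '-104 days') → 2029-05-04.
Earlier of the two is 2027-07-04.

2027-07-04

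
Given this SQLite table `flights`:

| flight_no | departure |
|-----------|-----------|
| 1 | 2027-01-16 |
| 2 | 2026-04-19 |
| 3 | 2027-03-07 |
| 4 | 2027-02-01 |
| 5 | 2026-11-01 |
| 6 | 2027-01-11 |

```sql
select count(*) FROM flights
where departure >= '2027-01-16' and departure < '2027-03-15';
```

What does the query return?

3

Rows in [2027-01-16, 2027-03-15): 2027-01-16, 2027-03-07, 2027-02-01 → 3 rows.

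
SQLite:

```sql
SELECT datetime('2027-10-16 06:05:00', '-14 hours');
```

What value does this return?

2027-10-15 16:05:00

-14 hours from 2027-10-16 06:05:00 is 2027-10-15 16:05:00 (crosses midnight).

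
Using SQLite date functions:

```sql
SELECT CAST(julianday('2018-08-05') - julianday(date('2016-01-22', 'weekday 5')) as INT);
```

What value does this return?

`weekday 5` advances to the next Friday; 2016-01-22 is already a Friday, so it stays at 2016-01-22.
9 days remain in January 2016 after the 22nd (31 − 22).
Full months from February 2016 through July 2018 contribute their day counts.
Then 5 days into August 2018.
Total: 9 + 29 + 31 + 30 + 31 + 30 + 31 + 31 + 30 + 31 + 30 + 31 + 31 + 28 + 31 + 30 + 31 + 30 + 31 + 31 + 30 + 31 + 30 + 31 + 31 + 28 + 31 + 30 + 31 + 30 + 31 + 5 = 926.

926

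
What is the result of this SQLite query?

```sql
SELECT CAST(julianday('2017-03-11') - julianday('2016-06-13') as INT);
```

271

17 days remain in June 2016 after the 13th (30 − 13).
Full months from July 2016 through February 2017 contribute their day counts.
Then 11 days into March 2017.
Total: 17 + 31 + 31 + 30 + 31 + 30 + 31 + 31 + 28 + 11 = 271.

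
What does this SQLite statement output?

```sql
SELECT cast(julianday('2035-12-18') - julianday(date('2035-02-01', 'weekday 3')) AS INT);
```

314

`weekday 3` advances to the next Wednesday; 2035-02-01 is a Thursday, so it moves forward to 2035-02-07.
21 days remain in February 2035 after the 7th (28 − 7).
Full months from March 2035 through November 2035 contribute their day counts.
Then 18 days into December 2035.
Total: 21 + 31 + 30 + 31 + 30 + 31 + 31 + 30 + 31 + 30 + 18 = 314.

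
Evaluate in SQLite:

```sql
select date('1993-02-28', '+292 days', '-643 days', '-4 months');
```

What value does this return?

1991-11-14

Applying '+292 days' to 1993-02-28: counting 292 days forward gives 1993-12-17.
Applying '-643 days' to 1993-12-17: counting 643 days back gives 1992-03-14.
Adding -4 months to 1992-03-14 gives 1991-11-14.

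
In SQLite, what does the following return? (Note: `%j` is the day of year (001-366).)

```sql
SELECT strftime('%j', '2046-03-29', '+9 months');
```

First apply '+9 months': 2046-03-29 → 2046-12-29.
Day-of-year for 2046-12-29: days since 2046-01-01 inclusive = 363, zero-padded to 363.

363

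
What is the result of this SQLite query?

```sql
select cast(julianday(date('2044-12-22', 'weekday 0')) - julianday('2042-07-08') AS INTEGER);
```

`weekday 0` advances to the next Sunday; 2044-12-22 is a Thursday, so it moves forward to 2044-12-25.
23 days remain in July 2042 after the 8th (31 − 8).
Full months from August 2042 through November 2044 contribute their day counts.
Then 25 days into December 2044.
Total: 23 + 31 + 30 + 31 + 30 + 31 + 31 + 28 + 31 + 30 + 31 + 30 + 31 + 31 + 30 + 31 + 30 + 31 + 31 + 29 + 31 + 30 + 31 + 30 + 31 + 31 + 30 + 31 + 30 + 25 = 901.

901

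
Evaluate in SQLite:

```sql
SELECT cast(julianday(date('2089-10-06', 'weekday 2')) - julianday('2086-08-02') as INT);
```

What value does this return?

`weekday 2` advances to the next Tuesday; 2089-10-06 is a Thursday, so it moves forward to 2089-10-11.
29 days remain in August 2086 after the 2nd (31 − 2).
Full months from September 2086 through September 2089 contribute their day counts.
Then 11 days into October 2089.
Total: 29 + 30 + 31 + 30 + 31 + 31 + 28 + 31 + 30 + 31 + 30 + 31 + 31 + 30 + 31 + 30 + 31 + 31 + 29 + 31 + 30 + 31 + 30 + 31 + 31 + 30 + 31 + 30 + 31 + 31 + 28 + 31 + 30 + 31 + 30 + 31 + 31 + 30 + 11 = 1166.

1166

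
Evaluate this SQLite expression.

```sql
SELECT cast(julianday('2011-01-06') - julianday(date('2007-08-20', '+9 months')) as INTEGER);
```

961

Adding +9 months to 2007-08-20 gives 2008-05-20.
11 days remain in May 2008 after the 20th (31 − 20).
Full months from June 2008 through December 2010 contribute their day counts.
Then 6 days into January 2011.
Total: 11 + 30 + 31 + 31 + 30 + 31 + 30 + 31 + 31 + 28 + 31 + 30 + 31 + 30 + 31 + 31 + 30 + 31 + 30 + 31 + 31 + 28 + 31 + 30 + 31 + 30 + 31 + 31 + 30 + 31 + 30 + 31 + 6 = 961.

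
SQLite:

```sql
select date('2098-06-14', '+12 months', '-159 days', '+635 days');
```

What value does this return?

2100-10-03

Adding +12 months to 2098-06-14 gives 2099-06-14.
Applying '-159 days' to 2099-06-14: counting 159 days back gives 2099-01-06.
Applying '+635 days' to 2099-01-06: counting 635 days forward gives 2100-10-03.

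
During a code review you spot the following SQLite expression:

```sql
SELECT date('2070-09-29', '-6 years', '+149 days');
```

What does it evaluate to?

Adding -6 years to 2070-09-29 gives 2064-09-29.
Applying '+149 days' to 2064-09-29: counting 149 days forward gives 2065-02-25.

2065-02-25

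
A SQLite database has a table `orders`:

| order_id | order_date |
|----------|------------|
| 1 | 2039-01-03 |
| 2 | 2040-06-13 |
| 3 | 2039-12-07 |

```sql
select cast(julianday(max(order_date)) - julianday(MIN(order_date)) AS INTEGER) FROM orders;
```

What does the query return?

MIN = 2039-01-03, MAX = 2040-06-13.
28 days remain in January 2039 after the 3rd (31 − 3).
Full months from February 2039 through May 2040 contribute their day counts.
Then 13 days into June 2040.
Total: 28 + 28 + 31 + 30 + 31 + 30 + 31 + 31 + 30 + 31 + 30 + 31 + 31 + 29 + 31 + 30 + 31 + 13 = 527.

527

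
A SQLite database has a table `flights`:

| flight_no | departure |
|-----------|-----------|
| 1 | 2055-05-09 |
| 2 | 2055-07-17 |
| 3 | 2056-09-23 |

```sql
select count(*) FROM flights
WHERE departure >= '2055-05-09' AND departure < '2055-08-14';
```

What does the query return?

2

Rows in [2055-05-09, 2055-08-14): 2055-05-09, 2055-07-17 → 2 rows.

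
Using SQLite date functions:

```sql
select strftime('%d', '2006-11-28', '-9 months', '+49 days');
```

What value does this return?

First apply '-9 months', '+49 days': 2006-11-28 → 2006-04-18.
`%d` extracts the 2-digit day of month: 18.

18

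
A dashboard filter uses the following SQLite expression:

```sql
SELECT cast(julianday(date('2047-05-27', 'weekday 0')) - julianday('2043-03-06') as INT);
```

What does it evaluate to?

1549

`weekday 0` advances to the next Sunday; 2047-05-27 is a Monday, so it moves forward to 2047-06-02.
25 days remain in March 2043 after the 6th (31 − 6).
Full months from April 2043 through May 2047 contribute their day counts.
Then 2 days into June 2047.
Total: 25 + 30 + 31 + 30 + 31 + 31 + 30 + 31 + 30 + 31 + 31 + 29 + 31 + 30 + 31 + 30 + 31 + 31 + 30 + 31 + 30 + 31 + 31 + 28 + 31 + 30 + 31 + 30 + 31 + 31 + 30 + 31 + 30 + 31 + 31 + 28 + 31 + 30 + 31 + 30 + 31 + 31 + 30 + 31 + 30 + 31 + 31 + 28 + 31 + 30 + 31 + 2 = 1549.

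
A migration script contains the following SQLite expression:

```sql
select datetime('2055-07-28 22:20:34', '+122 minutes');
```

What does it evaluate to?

122 minutes = 2h 2m; +122 minutes from 2055-07-28 22:20:34 is 2055-07-29 00:22:34 (crosses midnight).

2055-07-29 00:22:34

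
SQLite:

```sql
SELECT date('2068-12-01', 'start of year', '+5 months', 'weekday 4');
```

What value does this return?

2068-06-07

`start of year` rewinds 2068-12-01 to 2068-01-01.
Adding +5 months to 2068-01-01 gives 2068-06-01.
`weekday 4` advances to the next Thursday; 2068-06-01 is a Friday, so it moves forward to 2068-06-07.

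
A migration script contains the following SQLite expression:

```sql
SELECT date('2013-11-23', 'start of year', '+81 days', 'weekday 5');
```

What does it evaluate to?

2013-03-29

`start of year` rewinds 2013-11-23 to 2013-01-01.
Applying '+81 days' to 2013-01-01: counting 81 days forward gives 2013-03-23.
`weekday 5` advances to the next Friday; 2013-03-23 is a Saturday, so it moves forward to 2013-03-29.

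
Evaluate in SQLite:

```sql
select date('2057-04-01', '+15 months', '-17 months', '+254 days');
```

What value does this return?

Adding +15 months to 2057-04-01 gives 2058-07-01.
Adding -17 months to 2058-07-01 gives 2057-02-01.
Applying '+254 days' to 2057-02-01: counting 254 days forward gives 2057-10-13.

2057-10-13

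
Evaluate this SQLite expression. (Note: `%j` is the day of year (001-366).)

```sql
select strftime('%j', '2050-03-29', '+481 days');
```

First apply '+481 days': 2050-03-29 → 2051-07-23.
Day-of-year for 2051-07-23: days since 2051-01-01 inclusive = 204, zero-padded to 204.

204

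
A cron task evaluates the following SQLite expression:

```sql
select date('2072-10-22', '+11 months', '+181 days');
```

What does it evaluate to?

Adding +11 months to 2072-10-22 gives 2073-09-22.
Applying '+181 days' to 2073-09-22: counting 181 days forward gives 2074-03-22.

2074-03-22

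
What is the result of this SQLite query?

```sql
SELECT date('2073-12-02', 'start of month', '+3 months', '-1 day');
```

2074-02-28

`start of month` rewinds 2073-12-02 to 2073-12-01.
Adding +3 months to 2073-12-01 gives 2074-03-01.
Going back 1 day from 2074-03-01 reaches 2074-02-28 (last day of February, 28 days).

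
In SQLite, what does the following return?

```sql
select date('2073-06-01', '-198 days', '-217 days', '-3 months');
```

Applying '-198 days' to 2073-06-01: counting 198 days back gives 2072-11-15.
Applying '-217 days' to 2072-11-15: counting 217 days back gives 2072-04-12.
Adding -3 months to 2072-04-12 gives 2072-01-12.

2072-01-12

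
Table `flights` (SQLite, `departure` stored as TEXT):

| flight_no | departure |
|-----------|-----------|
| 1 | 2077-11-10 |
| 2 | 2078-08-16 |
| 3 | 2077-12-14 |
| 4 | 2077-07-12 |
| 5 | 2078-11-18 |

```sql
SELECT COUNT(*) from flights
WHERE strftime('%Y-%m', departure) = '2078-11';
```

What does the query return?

1

Rows with year-month 2078-11: 2078-11-18 → 1.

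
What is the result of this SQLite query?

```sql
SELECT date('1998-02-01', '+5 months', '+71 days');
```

Adding +5 months to 1998-02-01 gives 1998-07-01.
Applying '+71 days' to 1998-07-01: counting 71 days forward gives 1998-09-10.

1998-09-10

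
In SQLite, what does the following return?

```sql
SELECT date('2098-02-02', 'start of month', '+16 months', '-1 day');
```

2099-05-31

`start of month` rewinds 2098-02-02 to 2098-02-01.
Adding +16 months to 2098-02-01 gives 2099-06-01.
Going back 1 day from 2099-06-01 reaches 2099-05-31 (last day of May, 31 days).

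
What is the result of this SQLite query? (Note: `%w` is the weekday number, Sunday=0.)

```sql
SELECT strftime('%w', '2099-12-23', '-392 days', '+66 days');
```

First apply '-392 days', '+66 days': 2099-12-23 → 2099-01-31.
2099-01-31 is a Saturday; with Sunday=0 that is 6.

6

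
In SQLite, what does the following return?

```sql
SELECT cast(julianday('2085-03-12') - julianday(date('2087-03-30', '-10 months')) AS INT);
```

-444

Adding -10 months to 2087-03-30 gives 2086-05-30.
19 days remain in March 2085 after the 12th (31 − 12).
Full months from April 2085 through April 2086 contribute their day counts.
Then 30 days into May 2086.
Total: 19 + 30 + 31 + 30 + 31 + 31 + 30 + 31 + 30 + 31 + 31 + 28 + 31 + 30 + 30 = 444.
The subtraction is earlier − later, so the result is −444 → -444.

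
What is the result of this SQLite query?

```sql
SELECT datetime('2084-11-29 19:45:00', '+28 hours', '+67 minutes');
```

2084-12-01 00:52:00

+28 hours from 2084-11-29 19:45:00 is 2084-11-30 23:45:00 (crosses midnight).
67 minutes = 1h 7m; +67 minutes from 2084-11-30 23:45:00 is 2084-12-01 00:52:00 (crosses midnight).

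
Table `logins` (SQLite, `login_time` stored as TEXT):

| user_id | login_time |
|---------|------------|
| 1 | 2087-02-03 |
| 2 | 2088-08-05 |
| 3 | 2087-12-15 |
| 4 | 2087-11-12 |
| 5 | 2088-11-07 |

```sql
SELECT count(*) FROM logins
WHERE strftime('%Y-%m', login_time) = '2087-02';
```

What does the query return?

1

Rows with year-month 2087-02: 2087-02-03 → 1.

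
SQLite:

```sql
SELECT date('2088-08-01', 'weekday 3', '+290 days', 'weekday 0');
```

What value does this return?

`weekday 3` advances to the next Wednesday; 2088-08-01 is a Sunday, so it moves forward to 2088-08-04.
Applying '+290 days' to 2088-08-04: counting 290 days forward gives 2089-05-21.
`weekday 0` advances to the next Sunday; 2089-05-21 is a Saturday, so it moves forward to 2089-05-22.

2089-05-22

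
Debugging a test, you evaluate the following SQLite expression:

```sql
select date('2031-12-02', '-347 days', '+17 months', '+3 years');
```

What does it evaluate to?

Applying '-347 days' to 2031-12-02: counting 347 days back gives 2030-12-20.
Adding +17 months to 2030-12-20 gives 2032-05-20.
Adding +3 years to 2032-05-20 gives 2035-05-20.

2035-05-20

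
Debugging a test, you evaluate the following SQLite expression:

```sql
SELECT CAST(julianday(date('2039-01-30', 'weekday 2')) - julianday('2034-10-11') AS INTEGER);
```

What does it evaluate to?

`weekday 2` advances to the next Tuesday; 2039-01-30 is a Sunday, so it moves forward to 2039-02-01.
20 days remain in October 2034 after the 11th (31 − 11).
Full months from November 2034 through January 2039 contribute their day counts.
Then 1 day into February 2039.
Total: 20 + 30 + 31 + 31 + 28 + 31 + 30 + 31 + 30 + 31 + 31 + 30 + 31 + 30 + 31 + 31 + 29 + 31 + 30 + 31 + 30 + 31 + 31 + 30 + 31 + 30 + 31 + 31 + 28 + 31 + 30 + 31 + 30 + 31 + 31 + 30 + 31 + 30 + 31 + 31 + 28 + 31 + 30 + 31 + 30 + 31 + 31 + 30 + 31 + 30 + 31 + 31 + 1 = 1574.

1574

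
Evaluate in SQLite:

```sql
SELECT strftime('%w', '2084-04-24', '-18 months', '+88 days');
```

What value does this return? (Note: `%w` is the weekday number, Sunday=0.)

3

First apply '-18 months', '+88 days': 2084-04-24 → 2083-01-20.
2083-01-20 is a Wednesday; with Sunday=0 that is 3.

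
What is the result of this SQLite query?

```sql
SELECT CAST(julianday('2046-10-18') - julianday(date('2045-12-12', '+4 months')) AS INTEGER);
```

Adding +4 months to 2045-12-12 gives 2046-04-12.
18 days remain in April 2046 after the 12th (30 − 12).
May 2046: 31 days.
June 2046: 30 days.
July 2046: 31 days.
August 2046: 31 days.
September 2046: 30 days.
Then 18 days into October 2046.
Total: 18 + 31 + 30 + 31 + 31 + 30 + 18 = 189.

189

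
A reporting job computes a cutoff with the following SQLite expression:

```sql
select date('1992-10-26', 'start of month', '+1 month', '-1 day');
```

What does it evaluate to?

`start of month` rewinds 1992-10-26 to 1992-10-01.
Adding +1 month to 1992-10-01 gives 1992-11-01.
Going back 1 day from 1992-11-01 reaches 1992-10-31 (last day of October, 31 days).

1992-10-31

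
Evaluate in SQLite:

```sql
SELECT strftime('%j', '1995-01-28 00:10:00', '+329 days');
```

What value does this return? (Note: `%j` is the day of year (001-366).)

357

First apply '+329 days': 1995-01-28 00:10:00 → 1995-12-23 00:10:00.
Day-of-year for 1995-12-23: days since 1995-01-01 inclusive = 357, zero-padded to 357.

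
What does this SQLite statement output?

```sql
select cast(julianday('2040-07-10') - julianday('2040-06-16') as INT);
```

24

14 days remain in June 2040 after the 16th (30 − 16).
Then 10 days into July 2040.
Total: 14 + 10 = 24.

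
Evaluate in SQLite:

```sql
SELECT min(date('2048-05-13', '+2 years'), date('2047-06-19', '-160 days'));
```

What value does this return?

2047-01-10

date('2048-05-13', '+2 years') → 2050-05-13.
date('2047-06-19', '-160 days') → 2047-01-10.
Earlier of the two is 2047-01-10.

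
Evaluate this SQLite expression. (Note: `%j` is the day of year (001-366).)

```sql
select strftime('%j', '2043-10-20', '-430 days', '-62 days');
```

First apply '-430 days', '-62 days': 2043-10-20 → 2042-06-15.
Day-of-year for 2042-06-15: days since 2042-01-01 inclusive = 166, zero-padded to 166.

166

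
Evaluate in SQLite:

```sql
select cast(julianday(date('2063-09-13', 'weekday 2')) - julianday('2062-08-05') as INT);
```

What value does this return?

`weekday 2` advances to the next Tuesday; 2063-09-13 is a Thursday, so it moves forward to 2063-09-18.
26 days remain in August 2062 after the 5th (31 − 5).
Full months from September 2062 through August 2063 contribute their day counts.
Then 18 days into September 2063.
Total: 26 + 30 + 31 + 30 + 31 + 31 + 28 + 31 + 30 + 31 + 30 + 31 + 31 + 18 = 409.

409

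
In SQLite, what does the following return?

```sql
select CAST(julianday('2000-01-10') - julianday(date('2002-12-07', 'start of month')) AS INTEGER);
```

`start of month` rewinds 2002-12-07 to 2002-12-01.
21 days remain in January 2000 after the 10th (31 − 10).
Full months from February 2000 through November 2002 contribute their day counts.
Then 1 day into December 2002.
Total: 21 + 29 + 31 + 30 + 31 + 30 + 31 + 31 + 30 + 31 + 30 + 31 + 31 + 28 + 31 + 30 + 31 + 30 + 31 + 31 + 30 + 31 + 30 + 31 + 31 + 28 + 31 + 30 + 31 + 30 + 31 + 31 + 30 + 31 + 30 + 1 = 1056.
The subtraction is earlier − later, so the result is −1056 → -1056.

-1056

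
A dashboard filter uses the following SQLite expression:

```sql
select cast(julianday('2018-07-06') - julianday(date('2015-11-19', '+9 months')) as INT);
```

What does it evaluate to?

Adding +9 months to 2015-11-19 gives 2016-08-19.
12 days remain in August 2016 after the 19th (31 − 19).
Full months from September 2016 through June 2018 contribute their day counts.
Then 6 days into July 2018.
Total: 12 + 30 + 31 + 30 + 31 + 31 + 28 + 31 + 30 + 31 + 30 + 31 + 31 + 30 + 31 + 30 + 31 + 31 + 28 + 31 + 30 + 31 + 30 + 6 = 686.

686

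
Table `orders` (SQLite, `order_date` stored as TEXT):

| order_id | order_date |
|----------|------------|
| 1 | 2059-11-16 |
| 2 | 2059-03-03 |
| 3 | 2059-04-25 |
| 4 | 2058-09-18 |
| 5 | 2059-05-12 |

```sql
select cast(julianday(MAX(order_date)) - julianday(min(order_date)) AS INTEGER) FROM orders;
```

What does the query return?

424

MIN = 2058-09-18, MAX = 2059-11-16.
12 days remain in September 2058 after the 18th (30 − 18).
Full months from October 2058 through October 2059 contribute their day counts.
Then 16 days into November 2059.
Total: 12 + 31 + 30 + 31 + 31 + 28 + 31 + 30 + 31 + 30 + 31 + 31 + 30 + 31 + 16 = 424.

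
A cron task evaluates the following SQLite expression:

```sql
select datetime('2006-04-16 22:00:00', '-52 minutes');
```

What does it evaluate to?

-52 minutes from 2006-04-16 22:00:00 is 2006-04-16 21:08:00.

2006-04-16 21:08:00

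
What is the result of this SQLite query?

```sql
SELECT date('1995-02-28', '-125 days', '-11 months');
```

1993-11-26

Applying '-125 days' to 1995-02-28: counting 125 days back gives 1994-10-26.
Adding -11 months to 1994-10-26 gives 1993-11-26.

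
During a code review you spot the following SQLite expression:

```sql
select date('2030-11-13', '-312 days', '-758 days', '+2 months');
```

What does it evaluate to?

2028-02-09

Applying '-312 days' to 2030-11-13: counting 312 days back gives 2030-01-05.
Applying '-758 days' to 2030-01-05: counting 758 days back gives 2027-12-09.
Adding +2 months to 2027-12-09 gives 2028-02-09.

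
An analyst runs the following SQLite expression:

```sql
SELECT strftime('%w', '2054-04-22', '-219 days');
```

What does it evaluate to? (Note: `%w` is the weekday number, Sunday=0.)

First apply '-219 days': 2054-04-22 → 2053-09-15.
2053-09-15 is a Monday; with Sunday=0 that is 1.

1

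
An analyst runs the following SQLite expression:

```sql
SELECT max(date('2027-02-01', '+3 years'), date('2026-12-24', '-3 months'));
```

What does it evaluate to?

date('2027-02-01', '+3 years') → 2030-02-01.
date('2026-12-24', '-3 months') → 2026-09-24.
Later of the two is 2030-02-01.

2030-02-01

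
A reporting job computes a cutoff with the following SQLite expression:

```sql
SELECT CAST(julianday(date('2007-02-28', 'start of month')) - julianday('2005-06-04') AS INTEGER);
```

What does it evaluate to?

607

`start of month` rewinds 2007-02-28 to 2007-02-01.
26 days remain in June 2005 after the 4th (30 − 4).
Full months from July 2005 through January 2007 contribute their day counts.
Then 1 day into February 2007.
Total: 26 + 31 + 31 + 30 + 31 + 30 + 31 + 31 + 28 + 31 + 30 + 31 + 30 + 31 + 31 + 30 + 31 + 30 + 31 + 31 + 1 = 607.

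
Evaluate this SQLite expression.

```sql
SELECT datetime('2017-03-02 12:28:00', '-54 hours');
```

2017-02-28 06:28:00

-54 hours from 2017-03-02 12:28:00 is 2017-02-28 06:28:00 (crosses midnight).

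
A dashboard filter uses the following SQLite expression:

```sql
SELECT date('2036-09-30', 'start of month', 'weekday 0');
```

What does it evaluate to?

2036-09-07

`start of month` rewinds 2036-09-30 to 2036-09-01.
`weekday 0` advances to the next Sunday; 2036-09-01 is a Monday, so it moves forward to 2036-09-07.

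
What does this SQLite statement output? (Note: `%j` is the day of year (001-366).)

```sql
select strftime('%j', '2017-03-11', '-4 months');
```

316

First apply '-4 months': 2017-03-11 → 2016-11-11.
Day-of-year for 2016-11-11: days since 2016-01-01 inclusive = 316, zero-padded to 316.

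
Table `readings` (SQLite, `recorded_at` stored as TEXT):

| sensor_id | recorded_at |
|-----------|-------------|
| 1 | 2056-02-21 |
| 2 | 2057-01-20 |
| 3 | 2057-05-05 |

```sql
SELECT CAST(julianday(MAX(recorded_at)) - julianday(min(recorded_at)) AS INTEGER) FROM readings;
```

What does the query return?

439

MIN = 2056-02-21, MAX = 2057-05-05.
8 days remain in February 2056 after the 21st (29 − 21).
Full months from March 2056 through April 2057 contribute their day counts.
Then 5 days into May 2057.
Total: 8 + 31 + 30 + 31 + 30 + 31 + 31 + 30 + 31 + 30 + 31 + 31 + 28 + 31 + 30 + 5 = 439.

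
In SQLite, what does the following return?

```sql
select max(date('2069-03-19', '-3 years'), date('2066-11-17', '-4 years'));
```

date('2069-03-19', '-3 years') → 2066-03-19.
date('2066-11-17', '-4 years') → 2062-11-17.
Later of the two is 2066-03-19.

2066-03-19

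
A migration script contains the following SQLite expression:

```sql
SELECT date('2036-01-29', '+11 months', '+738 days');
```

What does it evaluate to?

2039-01-06

Adding +11 months to 2036-01-29 gives 2036-12-29.
Applying '+738 days' to 2036-12-29: counting 738 days forward gives 2039-01-06.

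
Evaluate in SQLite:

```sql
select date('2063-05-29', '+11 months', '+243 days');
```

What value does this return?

Adding +11 months to 2063-05-29 gives 2064-04-29.
Applying '+243 days' to 2064-04-29: counting 243 days forward gives 2064-12-28.

2064-12-28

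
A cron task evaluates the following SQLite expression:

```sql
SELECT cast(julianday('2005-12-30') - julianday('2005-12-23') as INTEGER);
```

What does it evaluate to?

Both dates are in December 2005: 30 − 23 = 7.

7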